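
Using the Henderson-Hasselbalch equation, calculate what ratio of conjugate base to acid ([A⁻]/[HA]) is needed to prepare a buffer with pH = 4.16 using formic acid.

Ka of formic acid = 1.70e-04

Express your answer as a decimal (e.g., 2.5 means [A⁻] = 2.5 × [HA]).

pKa = -log(1.70e-04) = 3.7696. pH = pKa + log([A⁻]/[HA]), so log([A⁻]/[HA]) = pH − pKa = 4.16 − 3.7696 = 0.3904. [A⁻]/[HA] = 10^(0.3904) = 2.46

[A⁻]/[HA] = 2.46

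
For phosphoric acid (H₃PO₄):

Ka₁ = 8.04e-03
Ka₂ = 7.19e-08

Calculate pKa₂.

pKa₂ = -log(Ka₂) = -log(7.19e-08) = 7.14.

pK_{a2} = 7.14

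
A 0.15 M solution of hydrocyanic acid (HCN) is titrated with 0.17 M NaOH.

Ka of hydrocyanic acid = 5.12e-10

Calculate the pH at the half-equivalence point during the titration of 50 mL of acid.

At half-equivalence [HA] = [A⁻], so Henderson-Hasselbalch gives pH = pKa = -log(5.12e-10) = 9.29.

pH = pKa = 9.29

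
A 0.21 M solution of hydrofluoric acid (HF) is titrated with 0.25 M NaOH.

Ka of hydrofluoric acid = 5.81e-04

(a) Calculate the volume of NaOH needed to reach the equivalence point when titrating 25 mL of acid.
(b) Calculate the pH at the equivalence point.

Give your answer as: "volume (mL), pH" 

moles acid = 0.21 × 25/1000 = 0.00525 mol; V_base = moles/0.25 × 1000 = 21.0 mL. At equivalence only the conjugate base is present: [A⁻] = 0.00525/0.046 = 1.1413e-01 M. Kb = Kw/Ka = 1.72e-11; [OH⁻] = √(Kb × [A⁻]) = 1.4016e-06; pOH = 5.85; pH = 14 - pOH = 8.15.

V = 21.0 mL, pH = 8.15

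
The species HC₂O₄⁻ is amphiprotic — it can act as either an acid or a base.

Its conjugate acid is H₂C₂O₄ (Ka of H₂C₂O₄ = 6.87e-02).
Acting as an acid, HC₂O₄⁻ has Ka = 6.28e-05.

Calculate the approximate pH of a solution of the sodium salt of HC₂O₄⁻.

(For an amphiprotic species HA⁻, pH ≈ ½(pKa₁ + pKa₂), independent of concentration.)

pKa₁ = -log(6.87e-02) = 1.16; pKa₂ = -log(6.28e-05) = 4.20. For an amphiprotic species, pH ≈ ½(pKa₁ + pKa₂) = ½(1.16 + 4.20) = 2.68.

pH = 2.68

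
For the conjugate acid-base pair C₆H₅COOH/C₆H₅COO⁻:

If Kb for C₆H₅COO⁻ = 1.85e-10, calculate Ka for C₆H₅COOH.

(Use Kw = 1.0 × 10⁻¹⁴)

For a conjugate pair Ka × Kb = Kw, so Ka = Kw/Kb = 1.0 × 10⁻¹⁴ / 1.85e-10 = 5.41e-05.

K_a = 5.41e-05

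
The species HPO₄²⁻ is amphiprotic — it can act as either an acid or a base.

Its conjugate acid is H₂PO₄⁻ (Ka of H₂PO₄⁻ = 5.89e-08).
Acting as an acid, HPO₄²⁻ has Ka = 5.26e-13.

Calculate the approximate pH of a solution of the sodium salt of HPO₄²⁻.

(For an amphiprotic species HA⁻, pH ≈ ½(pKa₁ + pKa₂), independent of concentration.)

pKa₁ = -log(5.89e-08) = 7.23; pKa₂ = -log(5.26e-13) = 12.28. For an amphiprotic species, pH ≈ ½(pKa₁ + pKa₂) = ½(7.23 + 12.28) = 9.75.

pH = 9.75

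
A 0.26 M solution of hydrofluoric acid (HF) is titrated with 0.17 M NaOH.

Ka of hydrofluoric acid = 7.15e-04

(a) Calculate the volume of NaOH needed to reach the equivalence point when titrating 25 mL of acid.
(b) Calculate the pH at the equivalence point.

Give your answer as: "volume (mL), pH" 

moles acid = 0.26 × 25/1000 = 0.0065 mol; V_base = moles/0.17 × 1000 = 38.2 mL. At equivalence only the conjugate base is present: [A⁻] = 0.0065/0.063 = 1.0279e-01 M. Kb = Kw/Ka = 1.40e-11; [OH⁻] = √(Kb × [A⁻]) = 1.1990e-06; pOH = 5.92; pH = 14 - pOH = 8.08.

V = 38.2 mL, pH = 8.08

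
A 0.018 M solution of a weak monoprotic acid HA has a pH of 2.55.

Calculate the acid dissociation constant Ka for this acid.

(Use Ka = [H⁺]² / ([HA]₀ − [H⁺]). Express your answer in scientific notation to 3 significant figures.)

[H⁺] = 10^(−pH) = 10^(−2.55) = 2.818e-03 M. For HA ⇌ H⁺ + A⁻, Ka = [H⁺][A⁻]/[HA] = [H⁺]² / ([HA]₀ − [H⁺]) = (2.818e-03)² / (0.018 − 2.818e-03) = 5.23e-04.

K_a = 5.23e-04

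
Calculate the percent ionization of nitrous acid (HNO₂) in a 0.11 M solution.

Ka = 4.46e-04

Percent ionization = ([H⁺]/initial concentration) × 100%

Using Ka equilibrium: x² + Ka×x - Ka×C = 0. Solving: [H⁺] = 6.7848e-03. Percent = (6.7848e-03/0.11) × 100

Percent ionization = 6.17%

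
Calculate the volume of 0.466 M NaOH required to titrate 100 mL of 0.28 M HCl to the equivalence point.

At equivalence: moles acid = moles base. moles HCl = 0.28 × 100/1000 = 0.028 mol. V_base = moles / 0.466 × 1000 = 60.1 mL.

V_{base} = 60.1 mL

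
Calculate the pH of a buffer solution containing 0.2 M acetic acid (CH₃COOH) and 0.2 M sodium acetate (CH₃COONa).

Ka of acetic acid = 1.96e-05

pKa = -log(1.96e-05) = 4.71. pH = pKa + log([A⁻]/[HA]) = 4.71 + log(0.2/0.2)

pH = 4.71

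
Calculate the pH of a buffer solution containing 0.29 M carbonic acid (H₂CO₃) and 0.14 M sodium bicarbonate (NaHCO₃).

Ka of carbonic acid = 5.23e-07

pKa = -log(5.23e-07) = 6.28. pH = pKa + log([A⁻]/[HA]) = 6.28 + log(0.14/0.29)

pH = 5.97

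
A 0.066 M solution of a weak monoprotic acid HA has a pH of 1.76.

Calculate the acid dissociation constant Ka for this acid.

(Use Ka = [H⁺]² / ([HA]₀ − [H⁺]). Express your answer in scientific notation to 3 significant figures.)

[H⁺] = 10^(−pH) = 10^(−1.76) = 1.738e-02 M. For HA ⇌ H⁺ + A⁻, Ka = [H⁺][A⁻]/[HA] = [H⁺]² / ([HA]₀ − [H⁺]) = (1.738e-02)² / (0.066 − 1.738e-02) = 6.21e-03.

K_a = 6.21e-03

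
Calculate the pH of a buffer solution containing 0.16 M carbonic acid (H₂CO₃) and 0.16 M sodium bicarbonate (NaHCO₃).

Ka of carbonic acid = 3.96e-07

pKa = -log(3.96e-07) = 6.40. pH = pKa + log([A⁻]/[HA]) = 6.40 + log(0.16/0.16)

pH = 6.40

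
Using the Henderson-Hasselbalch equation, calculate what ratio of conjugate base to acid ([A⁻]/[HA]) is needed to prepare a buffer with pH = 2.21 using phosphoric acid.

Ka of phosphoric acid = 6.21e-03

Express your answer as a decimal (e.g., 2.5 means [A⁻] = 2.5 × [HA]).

pKa = -log(6.21e-03) = 2.2069. pH = pKa + log([A⁻]/[HA]), so log([A⁻]/[HA]) = pH − pKa = 2.21 − 2.2069 = 0.0031. [A⁻]/[HA] = 10^(0.0031) = 1.01

[A⁻]/[HA] = 1.01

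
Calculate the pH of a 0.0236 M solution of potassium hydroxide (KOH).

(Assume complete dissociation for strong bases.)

[OH⁻] = 0.0236 M for strong base. pOH = -log[OH⁻] = 1.63, pH = 14 - pOH

pH = 12.37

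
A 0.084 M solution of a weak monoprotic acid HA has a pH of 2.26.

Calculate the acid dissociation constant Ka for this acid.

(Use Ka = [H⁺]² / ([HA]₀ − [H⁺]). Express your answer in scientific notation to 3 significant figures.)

[H⁺] = 10^(−pH) = 10^(−2.26) = 5.495e-03 M. For HA ⇌ H⁺ + A⁻, Ka = [H⁺][A⁻]/[HA] = [H⁺]² / ([HA]₀ − [H⁺]) = (5.495e-03)² / (0.084 − 5.495e-03) = 3.85e-04.

K_a = 3.85e-04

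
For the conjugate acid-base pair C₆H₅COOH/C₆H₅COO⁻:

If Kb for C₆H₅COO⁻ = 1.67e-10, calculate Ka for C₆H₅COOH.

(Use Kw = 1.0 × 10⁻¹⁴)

For a conjugate pair Ka × Kb = Kw, so Ka = Kw/Kb = 1.0 × 10⁻¹⁴ / 1.67e-10 = 5.99e-05.

K_a = 5.99e-05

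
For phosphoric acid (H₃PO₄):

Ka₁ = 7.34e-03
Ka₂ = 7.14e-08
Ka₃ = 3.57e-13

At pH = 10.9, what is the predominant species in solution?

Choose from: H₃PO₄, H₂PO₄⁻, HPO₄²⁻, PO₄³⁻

pKa₁ = 2.13, pKa₂ = 7.15, pKa₃ = 12.45. For a polyprotic acid the predominant species crosses at each pKa: below pKa_n the protonated form dominates, above it the deprotonated form does. At pH = 10.9, the predominant species is HPO₄²⁻.

HPO₄²⁻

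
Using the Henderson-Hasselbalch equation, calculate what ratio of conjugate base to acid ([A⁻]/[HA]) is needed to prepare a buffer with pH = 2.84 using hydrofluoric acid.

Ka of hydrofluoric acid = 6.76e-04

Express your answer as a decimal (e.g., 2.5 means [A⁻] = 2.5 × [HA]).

pKa = -log(6.76e-04) = 3.1701. pH = pKa + log([A⁻]/[HA]), so log([A⁻]/[HA]) = pH − pKa = 2.84 − 3.1701 = -0.3301. [A⁻]/[HA] = 10^(-0.3301) = 0.468

[A⁻]/[HA] = 0.468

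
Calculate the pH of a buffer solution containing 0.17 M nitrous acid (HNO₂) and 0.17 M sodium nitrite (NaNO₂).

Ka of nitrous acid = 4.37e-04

pKa = -log(4.37e-04) = 3.36. pH = pKa + log([A⁻]/[HA]) = 3.36 + log(0.17/0.17)

pH = 3.36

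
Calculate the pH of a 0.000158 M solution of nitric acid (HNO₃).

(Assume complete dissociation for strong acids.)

[H⁺] = 0.000158 M for strong acid. pH = -log[H⁺] = -log(0.000158)

pH = 3.80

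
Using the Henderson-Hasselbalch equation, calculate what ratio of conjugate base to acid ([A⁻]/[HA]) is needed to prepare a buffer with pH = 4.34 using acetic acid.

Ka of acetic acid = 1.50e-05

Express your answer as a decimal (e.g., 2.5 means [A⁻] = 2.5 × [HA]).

pKa = -log(1.50e-05) = 4.8239. pH = pKa + log([A⁻]/[HA]), so log([A⁻]/[HA]) = pH − pKa = 4.34 − 4.8239 = -0.4839. [A⁻]/[HA] = 10^(-0.4839) = 0.328

[A⁻]/[HA] = 0.328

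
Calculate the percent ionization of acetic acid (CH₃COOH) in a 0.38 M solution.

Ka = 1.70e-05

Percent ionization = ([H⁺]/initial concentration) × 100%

Using Ka equilibrium: x² + Ka×x - Ka×C = 0. Solving: [H⁺] = 2.5332e-03. Percent = (2.5332e-03/0.38) × 100

Percent ionization = 0.667%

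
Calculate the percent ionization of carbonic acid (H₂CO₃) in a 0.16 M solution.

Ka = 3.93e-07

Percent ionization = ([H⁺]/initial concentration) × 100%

Using Ka equilibrium: x² + Ka×x - Ka×C = 0. Solving: [H⁺] = 2.5056e-04. Percent = (2.5056e-04/0.16) × 100

Percent ionization = 0.157%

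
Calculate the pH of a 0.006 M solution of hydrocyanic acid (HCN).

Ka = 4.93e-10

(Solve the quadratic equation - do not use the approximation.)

x² + Ka×x - Ka×C = 0. Using quadratic formula: [H⁺] = 1.7196e-06

pH = 5.76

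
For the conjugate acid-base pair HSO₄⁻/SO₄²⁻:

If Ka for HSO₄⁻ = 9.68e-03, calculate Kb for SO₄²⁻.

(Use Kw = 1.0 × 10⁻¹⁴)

For a conjugate pair Ka × Kb = Kw, so Kb = Kw/Ka = 1.0 × 10⁻¹⁴ / 9.68e-03 = 1.03e-12.

K_b = 1.03e-12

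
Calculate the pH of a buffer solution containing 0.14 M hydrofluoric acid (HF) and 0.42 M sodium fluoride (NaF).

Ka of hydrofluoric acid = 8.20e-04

pKa = -log(8.20e-04) = 3.09. pH = pKa + log([A⁻]/[HA]) = 3.09 + log(0.42/0.14)

pH = 3.56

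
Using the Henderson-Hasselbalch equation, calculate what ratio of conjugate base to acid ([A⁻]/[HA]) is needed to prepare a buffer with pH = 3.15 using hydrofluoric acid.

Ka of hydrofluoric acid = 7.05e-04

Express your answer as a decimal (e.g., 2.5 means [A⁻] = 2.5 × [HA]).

pKa = -log(7.05e-04) = 3.1518. pH = pKa + log([A⁻]/[HA]), so log([A⁻]/[HA]) = pH − pKa = 3.15 − 3.1518 = -0.0018. [A⁻]/[HA] = 10^(-0.0018) = 0.996

[A⁻]/[HA] = 0.996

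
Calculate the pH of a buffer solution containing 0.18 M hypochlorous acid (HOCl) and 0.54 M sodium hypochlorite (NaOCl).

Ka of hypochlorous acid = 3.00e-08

pKa = -log(3.00e-08) = 7.52. pH = pKa + log([A⁻]/[HA]) = 7.52 + log(0.54/0.18)

pH = 8.00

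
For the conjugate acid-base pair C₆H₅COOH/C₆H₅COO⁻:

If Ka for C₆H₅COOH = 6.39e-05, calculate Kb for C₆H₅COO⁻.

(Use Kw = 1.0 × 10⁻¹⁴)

For a conjugate pair Ka × Kb = Kw, so Kb = Kw/Ka = 1.0 × 10⁻¹⁴ / 6.39e-05 = 1.56e-10.

K_b = 1.56e-10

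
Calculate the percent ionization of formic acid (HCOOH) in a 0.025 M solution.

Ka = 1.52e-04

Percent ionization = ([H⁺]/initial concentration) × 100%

Using Ka equilibrium: x² + Ka×x - Ka×C = 0. Solving: [H⁺] = 1.8748e-03. Percent = (1.8748e-03/0.025) × 100

Percent ionization = 7.5%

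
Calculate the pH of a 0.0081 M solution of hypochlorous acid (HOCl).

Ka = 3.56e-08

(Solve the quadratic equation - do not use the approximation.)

x² + Ka×x - Ka×C = 0. Using quadratic formula: [H⁺] = 1.6963e-05

pH = 4.77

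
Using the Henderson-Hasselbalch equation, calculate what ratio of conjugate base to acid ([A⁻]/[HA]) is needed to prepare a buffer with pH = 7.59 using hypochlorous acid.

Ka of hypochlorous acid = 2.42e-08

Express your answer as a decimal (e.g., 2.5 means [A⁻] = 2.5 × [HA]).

pKa = -log(2.42e-08) = 7.6162. pH = pKa + log([A⁻]/[HA]), so log([A⁻]/[HA]) = pH − pKa = 7.59 − 7.6162 = -0.0262. [A⁻]/[HA] = 10^(-0.0262) = 0.941

[A⁻]/[HA] = 0.941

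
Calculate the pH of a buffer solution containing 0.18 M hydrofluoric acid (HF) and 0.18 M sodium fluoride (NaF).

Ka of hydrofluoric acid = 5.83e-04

pKa = -log(5.83e-04) = 3.23. pH = pKa + log([A⁻]/[HA]) = 3.23 + log(0.18/0.18)

pH = 3.23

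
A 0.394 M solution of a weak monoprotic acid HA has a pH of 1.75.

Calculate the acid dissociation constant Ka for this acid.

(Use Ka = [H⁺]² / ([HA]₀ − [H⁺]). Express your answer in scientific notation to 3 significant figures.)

[H⁺] = 10^(−pH) = 10^(−1.75) = 1.778e-02 M. For HA ⇌ H⁺ + A⁻, Ka = [H⁺][A⁻]/[HA] = [H⁺]² / ([HA]₀ − [H⁺]) = (1.778e-02)² / (0.394 − 1.778e-02) = 8.41e-04.

K_a = 8.41e-04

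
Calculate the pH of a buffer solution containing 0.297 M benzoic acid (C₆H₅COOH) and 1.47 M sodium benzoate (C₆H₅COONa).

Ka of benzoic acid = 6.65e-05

pKa = -log(6.65e-05) = 4.18. pH = pKa + log([A⁻]/[HA]) = 4.18 + log(1.47/0.297)

pH = 4.87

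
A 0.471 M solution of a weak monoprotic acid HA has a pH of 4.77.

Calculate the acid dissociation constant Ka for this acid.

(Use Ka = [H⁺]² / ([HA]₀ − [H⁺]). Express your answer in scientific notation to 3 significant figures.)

[H⁺] = 10^(−pH) = 10^(−4.77) = 1.698e-05 M. For HA ⇌ H⁺ + A⁻, Ka = [H⁺][A⁻]/[HA] = [H⁺]² / ([HA]₀ − [H⁺]) = (1.698e-05)² / (0.471 − 1.698e-05) = 6.12e-10.

K_a = 6.12e-10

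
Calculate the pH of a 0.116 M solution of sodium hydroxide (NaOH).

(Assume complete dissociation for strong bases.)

[OH⁻] = 0.116 M for strong base. pOH = -log[OH⁻] = 0.94, pH = 14 - pOH

pH = 13.06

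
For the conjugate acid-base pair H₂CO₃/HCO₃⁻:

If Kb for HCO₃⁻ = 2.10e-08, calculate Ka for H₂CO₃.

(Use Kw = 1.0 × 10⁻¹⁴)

For a conjugate pair Ka × Kb = Kw, so Ka = Kw/Kb = 1.0 × 10⁻¹⁴ / 2.10e-08 = 4.76e-07.

K_a = 4.76e-07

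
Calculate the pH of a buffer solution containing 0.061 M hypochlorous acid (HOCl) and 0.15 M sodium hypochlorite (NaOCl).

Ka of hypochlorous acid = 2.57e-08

pKa = -log(2.57e-08) = 7.59. pH = pKa + log([A⁻]/[HA]) = 7.59 + log(0.15/0.061)

pH = 7.98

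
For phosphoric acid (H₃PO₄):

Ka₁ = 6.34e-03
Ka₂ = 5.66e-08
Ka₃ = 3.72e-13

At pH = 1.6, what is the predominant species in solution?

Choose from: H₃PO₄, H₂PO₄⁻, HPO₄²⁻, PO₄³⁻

pKa₁ = 2.20, pKa₂ = 7.25, pKa₃ = 12.43. For a polyprotic acid the predominant species crosses at each pKa: below pKa_n the protonated form dominates, above it the deprotonated form does. At pH = 1.6, the predominant species is H₃PO₄.

H₃PO₄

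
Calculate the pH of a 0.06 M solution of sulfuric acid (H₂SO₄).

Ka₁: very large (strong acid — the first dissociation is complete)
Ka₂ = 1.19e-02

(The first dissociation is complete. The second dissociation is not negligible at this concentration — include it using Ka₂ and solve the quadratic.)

First dissociation is complete: [H⁺]₀ = [HSO₄⁻]₀ = C = 0.06 M. Second dissociation HSO₄⁻ ⇌ H⁺ + SO₄²⁻: let x = [SO₄²⁻]. Ka₂ = (C + x)·x / (C − x) = 1.19e-02 → x² + (C + Ka₂)·x − Ka₂·C = 0 → x² + 0.07190·x − 7.140e-04 = 0. x = (−0.07190 + √(0.07190² + 4 × 7.140e-04)) / 2 = 8.8429e-03 M. [H⁺] = C + x = 0.06 + 8.8429e-03 = 6.8843e-02 M. pH = -log(6.8843e-02) = 1.16.

pH = 1.16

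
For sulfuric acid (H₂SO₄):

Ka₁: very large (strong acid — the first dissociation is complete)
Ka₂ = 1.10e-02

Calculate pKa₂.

pKa₂ = -log(Ka₂) = -log(1.10e-02) = 1.96.

pK_{a2} = 1.96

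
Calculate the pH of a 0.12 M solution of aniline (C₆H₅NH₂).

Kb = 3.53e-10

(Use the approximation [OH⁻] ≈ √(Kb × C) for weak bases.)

[OH⁻] = √(Kb × C) = √(3.53e-10 × 0.12) = 6.5085e-06. pOH = 5.19, pH = 14 - pOH

pH = 8.81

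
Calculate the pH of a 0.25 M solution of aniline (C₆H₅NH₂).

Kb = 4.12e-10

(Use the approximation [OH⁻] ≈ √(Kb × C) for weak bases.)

[OH⁻] = √(Kb × C) = √(4.12e-10 × 0.25) = 1.0149e-05. pOH = 4.99, pH = 14 - pOH

pH = 9.01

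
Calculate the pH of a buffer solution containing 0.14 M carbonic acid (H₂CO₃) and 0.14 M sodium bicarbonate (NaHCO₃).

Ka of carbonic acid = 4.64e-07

pKa = -log(4.64e-07) = 6.33. pH = pKa + log([A⁻]/[HA]) = 6.33 + log(0.14/0.14)

pH = 6.33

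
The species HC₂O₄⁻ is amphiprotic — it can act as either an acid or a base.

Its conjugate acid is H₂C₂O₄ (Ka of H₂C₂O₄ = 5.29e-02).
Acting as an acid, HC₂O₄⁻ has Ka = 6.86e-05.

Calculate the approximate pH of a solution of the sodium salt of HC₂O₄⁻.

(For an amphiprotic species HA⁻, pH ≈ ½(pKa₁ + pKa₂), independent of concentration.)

pKa₁ = -log(5.29e-02) = 1.28; pKa₂ = -log(6.86e-05) = 4.16. For an amphiprotic species, pH ≈ ½(pKa₁ + pKa₂) = ½(1.28 + 4.16) = 2.72.

pH = 2.72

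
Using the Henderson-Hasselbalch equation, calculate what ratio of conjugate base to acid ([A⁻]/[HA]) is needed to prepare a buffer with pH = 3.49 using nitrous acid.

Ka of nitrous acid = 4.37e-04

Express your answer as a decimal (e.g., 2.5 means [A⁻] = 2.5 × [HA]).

pKa = -log(4.37e-04) = 3.3595. pH = pKa + log([A⁻]/[HA]), so log([A⁻]/[HA]) = pH − pKa = 3.49 − 3.3595 = 0.1305. [A⁻]/[HA] = 10^(0.1305) = 1.35

[A⁻]/[HA] = 1.35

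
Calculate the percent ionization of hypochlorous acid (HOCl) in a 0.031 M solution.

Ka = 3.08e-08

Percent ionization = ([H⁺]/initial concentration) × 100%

Using Ka equilibrium: x² + Ka×x - Ka×C = 0. Solving: [H⁺] = 3.0884e-05. Percent = (3.0884e-05/0.031) × 100

Percent ionization = 0.0996%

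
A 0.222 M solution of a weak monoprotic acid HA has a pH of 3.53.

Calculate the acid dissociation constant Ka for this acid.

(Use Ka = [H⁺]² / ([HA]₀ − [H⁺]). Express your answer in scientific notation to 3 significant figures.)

[H⁺] = 10^(−pH) = 10^(−3.53) = 2.951e-04 M. For HA ⇌ H⁺ + A⁻, Ka = [H⁺][A⁻]/[HA] = [H⁺]² / ([HA]₀ − [H⁺]) = (2.951e-04)² / (0.222 − 2.951e-04) = 3.93e-07.

K_a = 3.93e-07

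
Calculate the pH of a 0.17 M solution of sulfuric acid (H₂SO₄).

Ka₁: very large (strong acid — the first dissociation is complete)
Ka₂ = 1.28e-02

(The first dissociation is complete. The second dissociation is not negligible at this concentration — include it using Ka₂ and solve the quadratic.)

First dissociation is complete: [H⁺]₀ = [HSO₄⁻]₀ = C = 0.17 M. Second dissociation HSO₄⁻ ⇌ H⁺ + SO₄²⁻: let x = [SO₄²⁻]. Ka₂ = (C + x)·x / (C − x) = 1.28e-02 → x² + (C + Ka₂)·x − Ka₂·C = 0 → x² + 0.18280·x − 2.176e-03 = 0. x = (−0.18280 + √(0.18280² + 4 × 2.176e-03)) / 2 = 1.1216e-02 M. [H⁺] = C + x = 0.17 + 1.1216e-02 = 1.8122e-01 M. pH = -log(1.8122e-01) = 0.74.

pH = 0.74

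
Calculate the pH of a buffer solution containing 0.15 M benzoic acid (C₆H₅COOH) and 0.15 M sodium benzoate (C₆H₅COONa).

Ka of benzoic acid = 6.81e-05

pKa = -log(6.81e-05) = 4.17. pH = pKa + log([A⁻]/[HA]) = 4.17 + log(0.15/0.15)

pH = 4.17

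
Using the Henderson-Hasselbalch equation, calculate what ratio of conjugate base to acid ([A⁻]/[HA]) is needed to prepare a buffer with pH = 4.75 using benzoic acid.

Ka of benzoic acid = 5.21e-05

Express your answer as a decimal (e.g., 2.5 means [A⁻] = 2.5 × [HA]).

pKa = -log(5.21e-05) = 4.2832. pH = pKa + log([A⁻]/[HA]), so log([A⁻]/[HA]) = pH − pKa = 4.75 − 4.2832 = 0.4668. [A⁻]/[HA] = 10^(0.4668) = 2.93

[A⁻]/[HA] = 2.93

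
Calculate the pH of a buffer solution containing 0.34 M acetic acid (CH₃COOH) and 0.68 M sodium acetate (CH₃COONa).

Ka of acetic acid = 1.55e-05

pKa = -log(1.55e-05) = 4.81. pH = pKa + log([A⁻]/[HA]) = 4.81 + log(0.68/0.34)

pH = 5.11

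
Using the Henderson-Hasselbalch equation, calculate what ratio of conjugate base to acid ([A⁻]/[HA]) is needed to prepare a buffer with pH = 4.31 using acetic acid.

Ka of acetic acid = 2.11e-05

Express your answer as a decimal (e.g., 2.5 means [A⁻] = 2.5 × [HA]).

pKa = -log(2.11e-05) = 4.6757. pH = pKa + log([A⁻]/[HA]), so log([A⁻]/[HA]) = pH − pKa = 4.31 − 4.6757 = -0.3657. [A⁻]/[HA] = 10^(-0.3657) = 0.431

[A⁻]/[HA] = 0.431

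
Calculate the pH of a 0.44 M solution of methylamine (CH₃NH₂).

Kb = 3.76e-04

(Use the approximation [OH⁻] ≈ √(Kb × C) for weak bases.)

[OH⁻] = √(Kb × C) = √(3.76e-04 × 0.44) = 1.2862e-02. pOH = 1.89, pH = 14 - pOH

pH = 12.11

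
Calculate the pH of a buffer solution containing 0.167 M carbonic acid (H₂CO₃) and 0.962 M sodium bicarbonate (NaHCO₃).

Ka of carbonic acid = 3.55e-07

pKa = -log(3.55e-07) = 6.45. pH = pKa + log([A⁻]/[HA]) = 6.45 + log(0.962/0.167)

pH = 7.21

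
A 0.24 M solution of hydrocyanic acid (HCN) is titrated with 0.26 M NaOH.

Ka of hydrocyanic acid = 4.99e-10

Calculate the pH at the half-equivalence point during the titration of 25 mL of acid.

At half-equivalence [HA] = [A⁻], so Henderson-Hasselbalch gives pH = pKa = -log(4.99e-10) = 9.30.

pH = pKa = 9.30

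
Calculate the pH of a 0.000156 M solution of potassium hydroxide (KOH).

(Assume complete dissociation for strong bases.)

[OH⁻] = 0.000156 M for strong base. pOH = -log[OH⁻] = 3.81, pH = 14 - pOH

pH = 10.19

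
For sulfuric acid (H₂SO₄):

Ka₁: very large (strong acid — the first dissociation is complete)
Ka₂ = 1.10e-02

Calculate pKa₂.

pKa₂ = -log(Ka₂) = -log(1.10e-02) = 1.96.

pK_{a2} = 1.96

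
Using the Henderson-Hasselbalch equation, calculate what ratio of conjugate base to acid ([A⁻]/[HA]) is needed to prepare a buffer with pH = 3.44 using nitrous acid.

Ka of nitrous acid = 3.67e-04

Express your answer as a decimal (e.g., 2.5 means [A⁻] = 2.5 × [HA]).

pKa = -log(3.67e-04) = 3.4353. pH = pKa + log([A⁻]/[HA]), so log([A⁻]/[HA]) = pH − pKa = 3.44 − 3.4353 = 0.0047. [A⁻]/[HA] = 10^(0.0047) = 1.01

[A⁻]/[HA] = 1.01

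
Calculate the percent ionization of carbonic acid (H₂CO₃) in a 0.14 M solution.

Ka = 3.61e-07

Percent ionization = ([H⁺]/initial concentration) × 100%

Using Ka equilibrium: x² + Ka×x - Ka×C = 0. Solving: [H⁺] = 2.2463e-04. Percent = (2.2463e-04/0.14) × 100

Percent ionization = 0.16%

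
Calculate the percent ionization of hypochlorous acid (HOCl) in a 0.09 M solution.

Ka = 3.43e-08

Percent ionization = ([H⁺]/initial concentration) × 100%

Using Ka equilibrium: x² + Ka×x - Ka×C = 0. Solving: [H⁺] = 5.5544e-05. Percent = (5.5544e-05/0.09) × 100

Percent ionization = 0.0617%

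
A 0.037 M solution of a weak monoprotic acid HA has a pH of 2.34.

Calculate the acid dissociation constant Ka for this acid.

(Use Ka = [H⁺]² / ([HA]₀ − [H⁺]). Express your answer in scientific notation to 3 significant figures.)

[H⁺] = 10^(−pH) = 10^(−2.34) = 4.571e-03 M. For HA ⇌ H⁺ + A⁻, Ka = [H⁺][A⁻]/[HA] = [H⁺]² / ([HA]₀ − [H⁺]) = (4.571e-03)² / (0.037 − 4.571e-03) = 6.44e-04.

K_a = 6.44e-04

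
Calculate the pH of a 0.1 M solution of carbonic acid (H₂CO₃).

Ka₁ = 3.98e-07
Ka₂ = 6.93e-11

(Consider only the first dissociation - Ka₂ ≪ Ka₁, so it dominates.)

First dissociation dominates. From Ka₁ = [H⁺][HA⁻]/[H₂A], x² + Ka₁·x − Ka₁·C = 0 with C = 0.1 M and Ka₁ = 3.98e-07. Solving: [H⁺] = (−Ka₁ + √(Ka₁² + 4·Ka₁·C)) / 2 = 1.9930e-04 M. pH = -log(1.9930e-04) = 3.70.

pH = 3.70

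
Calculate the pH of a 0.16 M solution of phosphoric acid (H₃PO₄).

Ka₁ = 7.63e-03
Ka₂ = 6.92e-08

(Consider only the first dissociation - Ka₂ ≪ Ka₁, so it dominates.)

First dissociation dominates. From Ka₁ = [H⁺][HA⁻]/[H₂A], x² + Ka₁·x − Ka₁·C = 0 with C = 0.16 M and Ka₁ = 7.63e-03. Solving: [H⁺] = (−Ka₁ + √(Ka₁² + 4·Ka₁·C)) / 2 = 3.1333e-02 M. pH = -log(3.1333e-02) = 1.50.

pH = 1.50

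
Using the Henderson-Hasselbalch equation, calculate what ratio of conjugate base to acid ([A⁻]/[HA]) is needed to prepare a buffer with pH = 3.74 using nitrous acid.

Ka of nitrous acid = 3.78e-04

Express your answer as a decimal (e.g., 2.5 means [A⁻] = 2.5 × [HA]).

pKa = -log(3.78e-04) = 3.4225. pH = pKa + log([A⁻]/[HA]), so log([A⁻]/[HA]) = pH − pKa = 3.74 − 3.4225 = 0.3175. [A⁻]/[HA] = 10^(0.3175) = 2.08

[A⁻]/[HA] = 2.08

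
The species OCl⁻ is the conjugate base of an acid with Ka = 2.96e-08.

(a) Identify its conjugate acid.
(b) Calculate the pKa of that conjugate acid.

(a) The conjugate acid is formed by adding one H⁺ to OCl⁻, giving HOCl. (b) pKa = -log(Ka) = -log(2.96e-08) = 7.53.

Conjugate acid: HOCl; pK_a = 7.53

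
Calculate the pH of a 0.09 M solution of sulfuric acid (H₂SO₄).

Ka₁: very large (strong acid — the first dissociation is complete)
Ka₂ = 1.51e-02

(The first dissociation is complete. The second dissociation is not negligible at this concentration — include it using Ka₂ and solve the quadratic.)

First dissociation is complete: [H⁺]₀ = [HSO₄⁻]₀ = C = 0.09 M. Second dissociation HSO₄⁻ ⇌ H⁺ + SO₄²⁻: let x = [SO₄²⁻]. Ka₂ = (C + x)·x / (C − x) = 1.51e-02 → x² + (C + Ka₂)·x − Ka₂·C = 0 → x² + 0.10510·x − 1.359e-03 = 0. x = (−0.10510 + √(0.10510² + 4 × 1.359e-03)) / 2 = 1.1641e-02 M. [H⁺] = C + x = 0.09 + 1.1641e-02 = 1.0164e-01 M. pH = -log(1.0164e-01) = 0.99.

pH = 0.99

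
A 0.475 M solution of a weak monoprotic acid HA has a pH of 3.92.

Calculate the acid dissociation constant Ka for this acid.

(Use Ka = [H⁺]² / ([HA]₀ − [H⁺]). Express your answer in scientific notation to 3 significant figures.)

[H⁺] = 10^(−pH) = 10^(−3.92) = 1.202e-04 M. For HA ⇌ H⁺ + A⁻, Ka = [H⁺][A⁻]/[HA] = [H⁺]² / ([HA]₀ − [H⁺]) = (1.202e-04)² / (0.475 − 1.202e-04) = 3.04e-08.

K_a = 3.04e-08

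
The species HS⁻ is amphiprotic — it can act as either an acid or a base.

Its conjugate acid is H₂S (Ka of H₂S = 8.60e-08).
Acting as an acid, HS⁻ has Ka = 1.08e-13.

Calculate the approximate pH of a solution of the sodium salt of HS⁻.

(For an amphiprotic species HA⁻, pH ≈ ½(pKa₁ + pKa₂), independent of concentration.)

pKa₁ = -log(8.60e-08) = 7.07; pKa₂ = -log(1.08e-13) = 12.97. For an amphiprotic species, pH ≈ ½(pKa₁ + pKa₂) = ½(7.07 + 12.97) = 10.02.

pH = 10.02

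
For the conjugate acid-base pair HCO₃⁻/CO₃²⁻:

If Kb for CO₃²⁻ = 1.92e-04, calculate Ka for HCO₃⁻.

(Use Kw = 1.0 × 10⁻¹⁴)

For a conjugate pair Ka × Kb = Kw, so Ka = Kw/Kb = 1.0 × 10⁻¹⁴ / 1.92e-04 = 5.21e-11.

K_a = 5.21e-11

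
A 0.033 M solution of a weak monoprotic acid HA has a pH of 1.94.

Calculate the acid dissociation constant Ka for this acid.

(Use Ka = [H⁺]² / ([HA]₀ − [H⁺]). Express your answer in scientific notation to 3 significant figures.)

[H⁺] = 10^(−pH) = 10^(−1.94) = 1.148e-02 M. For HA ⇌ H⁺ + A⁻, Ka = [H⁺][A⁻]/[HA] = [H⁺]² / ([HA]₀ − [H⁺]) = (1.148e-02)² / (0.033 − 1.148e-02) = 6.13e-03.

K_a = 6.13e-03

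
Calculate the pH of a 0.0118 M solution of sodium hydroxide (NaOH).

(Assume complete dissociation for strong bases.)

[OH⁻] = 0.0118 M for strong base. pOH = -log[OH⁻] = 1.93, pH = 14 - pOH

pH = 12.07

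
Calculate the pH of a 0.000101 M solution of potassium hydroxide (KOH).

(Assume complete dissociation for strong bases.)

[OH⁻] = 0.000101 M for strong base. pOH = -log[OH⁻] = 4.00, pH = 14 - pOH

pH = 10.00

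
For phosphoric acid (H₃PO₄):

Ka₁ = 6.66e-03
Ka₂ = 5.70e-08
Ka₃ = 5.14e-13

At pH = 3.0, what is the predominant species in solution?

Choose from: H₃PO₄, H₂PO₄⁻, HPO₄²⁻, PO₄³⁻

pKa₁ = 2.18, pKa₂ = 7.24, pKa₃ = 12.29. For a polyprotic acid the predominant species crosses at each pKa: below pKa_n the protonated form dominates, above it the deprotonated form does. At pH = 3.0, the predominant species is H₂PO₄⁻.

H₂PO₄⁻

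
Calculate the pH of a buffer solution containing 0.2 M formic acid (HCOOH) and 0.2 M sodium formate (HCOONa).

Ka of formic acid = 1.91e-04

pKa = -log(1.91e-04) = 3.72. pH = pKa + log([A⁻]/[HA]) = 3.72 + log(0.2/0.2)

pH = 3.72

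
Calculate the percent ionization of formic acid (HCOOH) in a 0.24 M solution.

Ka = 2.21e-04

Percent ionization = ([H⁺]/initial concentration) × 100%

Using Ka equilibrium: x² + Ka×x - Ka×C = 0. Solving: [H⁺] = 7.1732e-03. Percent = (7.1732e-03/0.24) × 100

Percent ionization = 2.99%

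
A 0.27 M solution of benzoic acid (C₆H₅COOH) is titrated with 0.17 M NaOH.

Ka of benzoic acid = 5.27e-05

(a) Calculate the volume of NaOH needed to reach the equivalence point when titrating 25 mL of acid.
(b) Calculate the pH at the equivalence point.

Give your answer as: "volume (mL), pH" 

moles acid = 0.27 × 25/1000 = 0.00675 mol; V_base = moles/0.17 × 1000 = 39.7 mL. At equivalence only the conjugate base is present: [A⁻] = 0.00675/0.065 = 1.0432e-01 M. Kb = Kw/Ka = 1.90e-10; [OH⁻] = √(Kb × [A⁻]) = 4.4491e-06; pOH = 5.35; pH = 14 - pOH = 8.65.

V = 39.7 mL, pH = 8.65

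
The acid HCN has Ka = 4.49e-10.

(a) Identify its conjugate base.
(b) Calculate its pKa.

(a) The conjugate base is formed by removing one H⁺ from HCN, giving CN⁻. (b) pKa = -log(Ka) = -log(4.49e-10) = 9.35.

Conjugate base: CN⁻; pK_a = 9.35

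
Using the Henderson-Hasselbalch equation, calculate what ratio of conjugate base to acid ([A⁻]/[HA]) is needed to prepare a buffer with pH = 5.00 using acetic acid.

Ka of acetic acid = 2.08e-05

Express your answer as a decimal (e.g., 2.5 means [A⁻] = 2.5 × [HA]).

pKa = -log(2.08e-05) = 4.6819. pH = pKa + log([A⁻]/[HA]), so log([A⁻]/[HA]) = pH − pKa = 5.00 − 4.6819 = 0.3181. [A⁻]/[HA] = 10^(0.3181) = 2.08

[A⁻]/[HA] = 2.08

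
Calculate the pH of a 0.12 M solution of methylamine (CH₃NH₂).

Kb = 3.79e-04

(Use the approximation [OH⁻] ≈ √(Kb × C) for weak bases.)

[OH⁻] = √(Kb × C) = √(3.79e-04 × 0.12) = 6.7439e-03. pOH = 2.17, pH = 14 - pOH

pH = 11.83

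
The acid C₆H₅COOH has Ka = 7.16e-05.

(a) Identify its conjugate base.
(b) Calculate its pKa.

(a) The conjugate base is formed by removing one H⁺ from C₆H₅COOH, giving C₆H₅COO⁻. (b) pKa = -log(Ka) = -log(7.16e-05) = 4.15.

Conjugate base: C₆H₅COO⁻; pK_a = 4.15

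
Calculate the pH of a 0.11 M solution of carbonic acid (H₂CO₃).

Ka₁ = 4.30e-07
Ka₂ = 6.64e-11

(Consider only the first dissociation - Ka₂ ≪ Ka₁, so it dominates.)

First dissociation dominates. From Ka₁ = [H⁺][HA⁻]/[H₂A], x² + Ka₁·x − Ka₁·C = 0 with C = 0.11 M and Ka₁ = 4.30e-07. Solving: [H⁺] = (−Ka₁ + √(Ka₁² + 4·Ka₁·C)) / 2 = 2.1727e-04 M. pH = -log(2.1727e-04) = 3.66.

pH = 3.66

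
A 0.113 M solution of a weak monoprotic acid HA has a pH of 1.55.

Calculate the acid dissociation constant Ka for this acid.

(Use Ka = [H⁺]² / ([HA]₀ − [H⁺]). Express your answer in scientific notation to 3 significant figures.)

[H⁺] = 10^(−pH) = 10^(−1.55) = 2.818e-02 M. For HA ⇌ H⁺ + A⁻, Ka = [H⁺][A⁻]/[HA] = [H⁺]² / ([HA]₀ − [H⁺]) = (2.818e-02)² / (0.113 − 2.818e-02) = 9.37e-03.

K_a = 9.37e-03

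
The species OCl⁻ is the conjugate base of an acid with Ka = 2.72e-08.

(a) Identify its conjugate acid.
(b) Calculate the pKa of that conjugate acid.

(a) The conjugate acid is formed by adding one H⁺ to OCl⁻, giving HOCl. (b) pKa = -log(Ka) = -log(2.72e-08) = 7.57.

Conjugate acid: HOCl; pK_a = 7.57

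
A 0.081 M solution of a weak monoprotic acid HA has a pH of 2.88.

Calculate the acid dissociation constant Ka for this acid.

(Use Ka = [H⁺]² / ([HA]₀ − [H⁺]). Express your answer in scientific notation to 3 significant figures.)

[H⁺] = 10^(−pH) = 10^(−2.88) = 1.318e-03 M. For HA ⇌ H⁺ + A⁻, Ka = [H⁺][A⁻]/[HA] = [H⁺]² / ([HA]₀ − [H⁺]) = (1.318e-03)² / (0.081 − 1.318e-03) = 2.18e-05.

K_a = 2.18e-05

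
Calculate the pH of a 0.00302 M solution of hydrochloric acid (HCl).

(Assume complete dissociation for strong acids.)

[H⁺] = 0.00302 M for strong acid. pH = -log[H⁺] = -log(0.00302)

pH = 2.52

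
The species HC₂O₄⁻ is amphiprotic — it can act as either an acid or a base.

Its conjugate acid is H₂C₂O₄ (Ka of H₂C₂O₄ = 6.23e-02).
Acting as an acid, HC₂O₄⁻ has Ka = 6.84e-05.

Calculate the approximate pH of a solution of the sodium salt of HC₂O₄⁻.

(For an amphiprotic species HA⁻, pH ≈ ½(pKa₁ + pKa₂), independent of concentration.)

pKa₁ = -log(6.23e-02) = 1.21; pKa₂ = -log(6.84e-05) = 4.16. For an amphiprotic species, pH ≈ ½(pKa₁ + pKa₂) = ½(1.21 + 4.16) = 2.69.

pH = 2.69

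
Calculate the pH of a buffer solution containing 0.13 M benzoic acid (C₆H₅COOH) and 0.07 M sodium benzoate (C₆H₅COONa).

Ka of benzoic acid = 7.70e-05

pKa = -log(7.70e-05) = 4.11. pH = pKa + log([A⁻]/[HA]) = 4.11 + log(0.07/0.13)

pH = 3.84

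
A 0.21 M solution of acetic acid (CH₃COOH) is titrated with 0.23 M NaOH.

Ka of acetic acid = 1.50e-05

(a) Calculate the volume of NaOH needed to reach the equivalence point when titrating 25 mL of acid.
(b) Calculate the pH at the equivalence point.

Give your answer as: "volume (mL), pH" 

moles acid = 0.21 × 25/1000 = 0.00525 mol; V_base = moles/0.23 × 1000 = 22.8 mL. At equivalence only the conjugate base is present: [A⁻] = 0.00525/0.048 = 1.0977e-01 M. Kb = Kw/Ka = 6.67e-10; [OH⁻] = √(Kb × [A⁻]) = 8.5546e-06; pOH = 5.07; pH = 14 - pOH = 8.93.

V = 22.8 mL, pH = 8.93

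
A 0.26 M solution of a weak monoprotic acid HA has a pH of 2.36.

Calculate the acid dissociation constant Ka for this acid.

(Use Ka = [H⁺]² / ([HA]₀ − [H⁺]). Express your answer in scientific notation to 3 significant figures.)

[H⁺] = 10^(−pH) = 10^(−2.36) = 4.365e-03 M. For HA ⇌ H⁺ + A⁻, Ka = [H⁺][A⁻]/[HA] = [H⁺]² / ([HA]₀ − [H⁺]) = (4.365e-03)² / (0.26 − 4.365e-03) = 7.45e-05.

K_a = 7.45e-05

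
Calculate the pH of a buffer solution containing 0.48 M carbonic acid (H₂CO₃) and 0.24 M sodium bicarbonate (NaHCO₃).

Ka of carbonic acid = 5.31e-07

pKa = -log(5.31e-07) = 6.27. pH = pKa + log([A⁻]/[HA]) = 6.27 + log(0.24/0.48)

pH = 5.97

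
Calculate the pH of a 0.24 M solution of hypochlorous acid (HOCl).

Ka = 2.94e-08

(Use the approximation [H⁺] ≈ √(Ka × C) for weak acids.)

[H⁺] = √(Ka × C) = √(2.94e-08 × 0.24) = 8.4000e-05. pH = -log(8.4000e-05)

pH = 4.08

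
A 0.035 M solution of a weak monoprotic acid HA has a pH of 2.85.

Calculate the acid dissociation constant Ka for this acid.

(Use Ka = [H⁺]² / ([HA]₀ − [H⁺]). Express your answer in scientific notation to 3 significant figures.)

[H⁺] = 10^(−pH) = 10^(−2.85) = 1.413e-03 M. For HA ⇌ H⁺ + A⁻, Ka = [H⁺][A⁻]/[HA] = [H⁺]² / ([HA]₀ − [H⁺]) = (1.413e-03)² / (0.035 − 1.413e-03) = 5.94e-05.

K_a = 5.94e-05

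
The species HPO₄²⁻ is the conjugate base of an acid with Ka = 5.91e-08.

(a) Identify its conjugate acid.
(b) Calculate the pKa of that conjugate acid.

(a) The conjugate acid is formed by adding one H⁺ to HPO₄²⁻, giving H₂PO₄⁻. (b) pKa = -log(Ka) = -log(5.91e-08) = 7.23.

Conjugate acid: H₂PO₄⁻; pK_a = 7.23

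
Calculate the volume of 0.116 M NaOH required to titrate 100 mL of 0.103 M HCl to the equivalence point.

At equivalence: moles acid = moles base. moles HCl = 0.103 × 100/1000 = 0.0103 mol. V_base = moles / 0.116 × 1000 = 88.8 mL.

V_{base} = 88.8 mL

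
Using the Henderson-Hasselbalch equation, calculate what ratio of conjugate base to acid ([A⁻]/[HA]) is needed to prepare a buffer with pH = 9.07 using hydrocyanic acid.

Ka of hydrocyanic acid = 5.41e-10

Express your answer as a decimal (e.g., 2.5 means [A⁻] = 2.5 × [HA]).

pKa = -log(5.41e-10) = 9.2668. pH = pKa + log([A⁻]/[HA]), so log([A⁻]/[HA]) = pH − pKa = 9.07 − 9.2668 = -0.1968. [A⁻]/[HA] = 10^(-0.1968) = 0.636

[A⁻]/[HA] = 0.636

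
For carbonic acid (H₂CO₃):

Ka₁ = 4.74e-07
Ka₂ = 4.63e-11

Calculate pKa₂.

pKa₂ = -log(Ka₂) = -log(4.63e-11) = 10.33.

pK_{a2} = 10.33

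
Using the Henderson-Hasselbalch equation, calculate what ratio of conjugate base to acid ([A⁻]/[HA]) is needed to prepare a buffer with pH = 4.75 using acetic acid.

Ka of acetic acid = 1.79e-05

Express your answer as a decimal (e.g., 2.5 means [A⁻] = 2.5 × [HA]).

pKa = -log(1.79e-05) = 4.7471. pH = pKa + log([A⁻]/[HA]), so log([A⁻]/[HA]) = pH − pKa = 4.75 − 4.7471 = 0.0029. [A⁻]/[HA] = 10^(0.0029) = 1.01

[A⁻]/[HA] = 1.01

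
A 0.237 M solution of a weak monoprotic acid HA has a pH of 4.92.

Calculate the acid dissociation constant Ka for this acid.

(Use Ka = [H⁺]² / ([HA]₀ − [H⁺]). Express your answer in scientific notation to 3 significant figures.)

[H⁺] = 10^(−pH) = 10^(−4.92) = 1.202e-05 M. For HA ⇌ H⁺ + A⁻, Ka = [H⁺][A⁻]/[HA] = [H⁺]² / ([HA]₀ − [H⁺]) = (1.202e-05)² / (0.237 − 1.202e-05) = 6.10e-10.

K_a = 6.10e-10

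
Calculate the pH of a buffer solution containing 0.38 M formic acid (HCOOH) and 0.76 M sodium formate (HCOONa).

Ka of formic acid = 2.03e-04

pKa = -log(2.03e-04) = 3.69. pH = pKa + log([A⁻]/[HA]) = 3.69 + log(0.76/0.38)

pH = 3.99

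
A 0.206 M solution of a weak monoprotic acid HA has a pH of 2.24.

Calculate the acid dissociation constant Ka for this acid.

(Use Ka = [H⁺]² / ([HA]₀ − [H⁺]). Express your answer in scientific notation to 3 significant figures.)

[H⁺] = 10^(−pH) = 10^(−2.24) = 5.754e-03 M. For HA ⇌ H⁺ + A⁻, Ka = [H⁺][A⁻]/[HA] = [H⁺]² / ([HA]₀ − [H⁺]) = (5.754e-03)² / (0.206 − 5.754e-03) = 1.65e-04.

K_a = 1.65e-04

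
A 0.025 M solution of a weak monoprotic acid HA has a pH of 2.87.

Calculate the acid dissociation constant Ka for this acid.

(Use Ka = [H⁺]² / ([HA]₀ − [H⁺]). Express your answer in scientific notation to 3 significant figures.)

[H⁺] = 10^(−pH) = 10^(−2.87) = 1.349e-03 M. For HA ⇌ H⁺ + A⁻, Ka = [H⁺][A⁻]/[HA] = [H⁺]² / ([HA]₀ − [H⁺]) = (1.349e-03)² / (0.025 − 1.349e-03) = 7.69e-05.

K_a = 7.69e-05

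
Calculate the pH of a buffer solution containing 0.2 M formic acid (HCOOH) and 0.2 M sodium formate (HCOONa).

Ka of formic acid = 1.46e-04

pKa = -log(1.46e-04) = 3.84. pH = pKa + log([A⁻]/[HA]) = 3.84 + log(0.2/0.2)

pH = 3.84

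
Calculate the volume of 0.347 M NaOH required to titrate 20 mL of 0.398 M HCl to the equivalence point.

At equivalence: moles acid = moles base. moles HCl = 0.398 × 20/1000 = 0.00796 mol. V_base = moles / 0.347 × 1000 = 22.9 mL.

V_{base} = 22.9 mL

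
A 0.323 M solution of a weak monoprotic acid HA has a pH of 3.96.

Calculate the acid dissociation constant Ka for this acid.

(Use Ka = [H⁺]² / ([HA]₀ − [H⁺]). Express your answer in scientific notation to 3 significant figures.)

[H⁺] = 10^(−pH) = 10^(−3.96) = 1.096e-04 M. For HA ⇌ H⁺ + A⁻, Ka = [H⁺][A⁻]/[HA] = [H⁺]² / ([HA]₀ − [H⁺]) = (1.096e-04)² / (0.323 − 1.096e-04) = 3.72e-08.

K_a = 3.72e-08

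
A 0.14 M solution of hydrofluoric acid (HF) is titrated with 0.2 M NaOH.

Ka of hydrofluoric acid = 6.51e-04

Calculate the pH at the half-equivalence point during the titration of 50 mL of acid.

At half-equivalence [HA] = [A⁻], so Henderson-Hasselbalch gives pH = pKa = -log(6.51e-04) = 3.19.

pH = pKa = 3.19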